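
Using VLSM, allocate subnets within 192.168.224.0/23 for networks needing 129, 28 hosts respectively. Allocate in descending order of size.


129 hosts -> /24 (254 usable): 192.168.224.0/24
28 hosts -> /27 (30 usable): 192.168.225.0/27
Allocation: 192.168.224.0/24 (129 hosts, 254 usable); 192.168.225.0/27 (28 hosts, 30 usable)


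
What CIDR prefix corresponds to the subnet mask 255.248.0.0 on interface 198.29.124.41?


Binary: 11111111.11111000.00000000.00000000
Count leading 1s
Prefix: /13


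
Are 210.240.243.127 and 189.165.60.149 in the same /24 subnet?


Mask: 255.255.255.0
210.240.243.127 AND mask = 210.240.243.0
189.165.60.149 AND mask = 189.165.60.0
No, different subnets (210.240.243.0 vs 189.165.60.0)


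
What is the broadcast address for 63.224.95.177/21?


Network: 63.224.88.0/21
Host bits = 11
Set all host bits to 1:
Broadcast: 63.224.95.255


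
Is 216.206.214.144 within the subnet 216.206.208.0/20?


Subnet network: 216.206.208.0
Test IP AND mask: 216.206.208.0
Yes, 216.206.214.144 is in 216.206.208.0/20


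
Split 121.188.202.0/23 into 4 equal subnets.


New prefix = 23 + 2 = 25
Each subnet has 128 addresses
  121.188.202.0/25
  121.188.202.128/25
  121.188.203.0/25
  121.188.203.128/25
Subnets: 121.188.202.0/25, 121.188.202.128/25, 121.188.203.0/25, 121.188.203.128/25


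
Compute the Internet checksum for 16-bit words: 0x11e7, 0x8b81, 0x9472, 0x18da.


Sum all words (with carry folding):
+ 0x11e7 = 0x11e7
+ 0x8b81 = 0x9d68
+ 0x9472 = 0x31db
+ 0x18da = 0x4ab5
One's complement: ~0x4ab5
Checksum = 0xb54a


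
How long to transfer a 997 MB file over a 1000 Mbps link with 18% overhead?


Effective throughput = 1000 * (1 - 18/100) = 820.0 Mbps
File size in Mb = 997 * 8 = 7976 Mb
Time = 7976 / 820.0
Time = 9.7268 seconds


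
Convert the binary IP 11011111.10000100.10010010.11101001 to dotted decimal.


11011111 = 223
10000100 = 132
10010010 = 146
11101001 = 233
IP: 223.132.146.233


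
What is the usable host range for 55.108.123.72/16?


Network: 55.108.0.0
Broadcast: 55.108.255.255
First usable = network + 1
Last usable = broadcast - 1
Range: 55.108.0.1 to 55.108.255.254


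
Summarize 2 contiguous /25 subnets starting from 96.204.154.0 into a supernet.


Original prefix: /25
Number of subnets: 2 = 2^1
New prefix = 25 - 1 = 24
Supernet: 96.204.154.0/24


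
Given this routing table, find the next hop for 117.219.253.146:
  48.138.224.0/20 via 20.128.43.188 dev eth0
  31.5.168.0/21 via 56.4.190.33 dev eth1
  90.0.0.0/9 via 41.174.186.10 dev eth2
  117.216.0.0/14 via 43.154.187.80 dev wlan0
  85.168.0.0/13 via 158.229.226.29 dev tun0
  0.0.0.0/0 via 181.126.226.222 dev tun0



Longest prefix match for 117.219.253.146:
  /20 48.138.224.0: no
  /21 31.5.168.0: no
  /9 90.0.0.0: no
  /14 117.216.0.0: MATCH
  /13 85.168.0.0: no
  /0 0.0.0.0: MATCH
Selected: next-hop 43.154.187.80 via wlan0 (matched /14)


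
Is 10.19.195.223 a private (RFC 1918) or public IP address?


RFC 1918 private ranges:
  10.0.0.0/8 (10.0.0.0 - 10.255.255.255)
  172.16.0.0/12 (172.16.0.0 - 172.31.255.255)
  192.168.0.0/16 (192.168.0.0 - 192.168.255.255)
Private (in 10.0.0.0/8)


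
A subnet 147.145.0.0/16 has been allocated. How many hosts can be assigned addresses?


Host bits = 32 - 16 = 16
Total addresses = 2^16 = 65536
Usable = total - 2 (network and broadcast)
Usable hosts: 65534


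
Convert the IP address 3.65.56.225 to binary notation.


3 = 00000011
65 = 01000001
56 = 00111000
225 = 11100001
Binary: 00000011.01000001.00111000.11100001


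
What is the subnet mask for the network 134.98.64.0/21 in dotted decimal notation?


/21 means 21 network bits, 11 host bits
Binary: 11111111111111111111100000000000
Mask: 255.255.248.0


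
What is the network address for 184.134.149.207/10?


IP:   10111000.10000110.10010101.11001111
Mask: 11111111.11000000.00000000.00000000
AND operation:
Net:  10111000.10000000.00000000.00000000
Network: 184.128.0.0/10


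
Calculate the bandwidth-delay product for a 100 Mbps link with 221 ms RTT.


BDP = bandwidth * RTT
= 100 Mbps * 221 ms
= 100 * 1e6 * 221 / 1000 bits
= 22100000 bits
= 2762500 bytes
= 2697.7539 KB
BDP = 22100000 bits (2762500 bytes)


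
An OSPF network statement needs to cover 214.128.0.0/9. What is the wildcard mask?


Subnet mask: 255.128.0.0
Wildcard = 255.255.255.255 - subnet mask
255 - 255 = 0
255 - 128 = 127
255 - 0 = 255
255 - 0 = 255
Wildcard: 0.127.255.255


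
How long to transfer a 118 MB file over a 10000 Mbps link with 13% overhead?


Effective throughput = 10000 * (1 - 13/100) = 8700 Mbps
File size in Mb = 118 * 8 = 944 Mb
Time = 944 / 8700
Time = 0.1085 seconds


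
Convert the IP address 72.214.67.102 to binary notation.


72 = 01001000
214 = 11010110
67 = 01000011
102 = 01100110
Binary: 01001000.11010110.01000011.01100110


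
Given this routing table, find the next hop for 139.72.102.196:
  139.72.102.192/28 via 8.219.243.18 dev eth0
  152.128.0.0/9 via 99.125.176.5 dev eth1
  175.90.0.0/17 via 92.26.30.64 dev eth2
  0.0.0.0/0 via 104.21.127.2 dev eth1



Longest prefix match for 139.72.102.196:
  /28 139.72.102.192: MATCH
  /9 152.128.0.0: no
  /17 175.90.0.0: no
  /0 0.0.0.0: MATCH
Selected: next-hop 8.219.243.18 via eth0 (matched /28)


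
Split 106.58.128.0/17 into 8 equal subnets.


New prefix = 17 + 3 = 20
Each subnet has 4096 addresses
  106.58.128.0/20
  106.58.144.0/20
  106.58.160.0/20
  106.58.176.0/20
  106.58.192.0/20
  106.58.208.0/20
  106.58.224.0/20
  106.58.240.0/20
Subnets: 106.58.128.0/20, 106.58.144.0/20, 106.58.160.0/20, 106.58.176.0/20, 106.58.192.0/20, 106.58.208.0/20, 106.58.224.0/20, 106.58.240.0/20


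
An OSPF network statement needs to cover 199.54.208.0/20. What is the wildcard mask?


Subnet mask: 255.255.240.0
Wildcard = 255.255.255.255 - subnet mask
255 - 255 = 0
255 - 255 = 0
255 - 240 = 15
255 - 0 = 255
Wildcard: 0.0.15.255


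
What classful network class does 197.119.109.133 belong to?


First octet: 197
Binary: 11000101
110xxxxx -> Class C (192-223)
Class C, default mask 255.255.255.0 (/24)


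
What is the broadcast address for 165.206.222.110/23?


Network: 165.206.222.0/23
Host bits = 9
Set all host bits to 1:
Broadcast: 165.206.223.255


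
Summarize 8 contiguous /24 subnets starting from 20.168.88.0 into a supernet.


Original prefix: /24
Number of subnets: 8 = 2^3
New prefix = 24 - 3 = 21
Supernet: 20.168.88.0/21


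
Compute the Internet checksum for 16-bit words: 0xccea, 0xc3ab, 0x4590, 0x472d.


Sum all words (with carry folding):
+ 0xccea = 0xccea
+ 0xc3ab = 0x9096
+ 0x4590 = 0xd626
+ 0x472d = 0x1d54
One's complement: ~0x1d54
Checksum = 0xe2ab


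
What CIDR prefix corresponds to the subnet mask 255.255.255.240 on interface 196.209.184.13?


Binary: 11111111.11111111.11111111.11110000
Count leading 1s
Prefix: /28


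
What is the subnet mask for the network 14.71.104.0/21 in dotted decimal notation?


/21 means 21 network bits, 11 host bits
Binary: 11111111111111111111100000000000
Mask: 255.255.248.0


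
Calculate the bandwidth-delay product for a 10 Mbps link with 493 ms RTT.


BDP = bandwidth * RTT
= 10 Mbps * 493 ms
= 10 * 1e6 * 493 / 1000 bits
= 4930000 bits
= 616250 bytes
= 601.8066 KB
BDP = 4930000 bits (616250 bytes)


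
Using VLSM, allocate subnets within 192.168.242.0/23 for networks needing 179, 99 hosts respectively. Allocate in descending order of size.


179 hosts -> /24 (254 usable): 192.168.242.0/24
99 hosts -> /25 (126 usable): 192.168.243.0/25
Allocation: 192.168.242.0/24 (179 hosts, 254 usable); 192.168.243.0/25 (99 hosts, 126 usable)


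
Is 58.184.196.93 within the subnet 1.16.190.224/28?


Subnet network: 1.16.190.224
Test IP AND mask: 58.184.196.80
No, 58.184.196.93 is not in 1.16.190.224/28


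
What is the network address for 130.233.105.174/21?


IP:   10000010.11101001.01101001.10101110
Mask: 11111111.11111111.11111000.00000000
AND operation:
Net:  10000010.11101001.01101000.00000000
Network: 130.233.104.0/21


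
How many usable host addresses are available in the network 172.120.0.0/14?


Host bits = 32 - 14 = 18
Total addresses = 2^18 = 262144
Usable = total - 2 (network and broadcast)
Usable hosts: 262142


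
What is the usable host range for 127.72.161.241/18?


Network: 127.72.128.0
Broadcast: 127.72.191.255
First usable = network + 1
Last usable = broadcast - 1
Range: 127.72.128.1 to 127.72.191.254


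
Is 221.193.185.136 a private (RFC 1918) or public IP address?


RFC 1918 private ranges:
  10.0.0.0/8 (10.0.0.0 - 10.255.255.255)
  172.16.0.0/12 (172.16.0.0 - 172.31.255.255)
  192.168.0.0/16 (192.168.0.0 - 192.168.255.255)
Public (not in any RFC 1918 range)


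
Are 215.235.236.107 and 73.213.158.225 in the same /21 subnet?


Mask: 255.255.248.0
215.235.236.107 AND mask = 215.235.232.0
73.213.158.225 AND mask = 73.213.152.0
No, different subnets (215.235.232.0 vs 73.213.152.0)


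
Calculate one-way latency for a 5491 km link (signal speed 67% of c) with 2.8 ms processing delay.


Speed = 0.67 * 3e5 km/s = 201000 km/s
Propagation delay = 5491 / 201000 = 0.0273 s = 27.3184 ms
Processing delay = 2.8 ms
Total one-way latency = 30.1184 ms


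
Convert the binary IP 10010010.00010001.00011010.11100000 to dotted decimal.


10010010 = 146
00010001 = 17
00011010 = 26
11100000 = 224
IP: 146.17.26.224


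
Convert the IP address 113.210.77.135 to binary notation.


113 = 01110001
210 = 11010010
77 = 01001101
135 = 10000111
Binary: 01110001.11010010.01001101.10000111


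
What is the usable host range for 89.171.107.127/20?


Network: 89.171.96.0
Broadcast: 89.171.111.255
First usable = network + 1
Last usable = broadcast - 1
Range: 89.171.96.1 to 89.171.111.254


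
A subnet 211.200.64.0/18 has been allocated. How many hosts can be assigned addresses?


Host bits = 32 - 18 = 14
Total addresses = 2^14 = 16384
Usable = total - 2 (network and broadcast)
Usable hosts: 16382


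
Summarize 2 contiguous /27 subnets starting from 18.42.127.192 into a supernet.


Original prefix: /27
Number of subnets: 2 = 2^1
New prefix = 27 - 1 = 26
Supernet: 18.42.127.192/26


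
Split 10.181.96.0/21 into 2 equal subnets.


New prefix = 21 + 1 = 22
Each subnet has 1024 addresses
  10.181.96.0/22
  10.181.100.0/22
Subnets: 10.181.96.0/22, 10.181.100.0/22


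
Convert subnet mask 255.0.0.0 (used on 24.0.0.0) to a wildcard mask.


Subnet mask: 255.0.0.0
Wildcard = 255.255.255.255 - subnet mask
255 - 255 = 0
255 - 0 = 255
255 - 0 = 255
255 - 0 = 255
Wildcard: 0.255.255.255


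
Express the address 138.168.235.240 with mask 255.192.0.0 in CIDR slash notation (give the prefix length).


Binary: 11111111.11000000.00000000.00000000
Count leading 1s
Prefix: /10


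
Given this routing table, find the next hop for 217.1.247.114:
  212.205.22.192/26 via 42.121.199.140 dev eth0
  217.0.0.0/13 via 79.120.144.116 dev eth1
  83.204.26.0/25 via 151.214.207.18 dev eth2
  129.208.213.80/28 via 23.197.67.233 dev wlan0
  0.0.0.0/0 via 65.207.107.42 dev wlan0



Longest prefix match for 217.1.247.114:
  /26 212.205.22.192: no
  /13 217.0.0.0: MATCH
  /25 83.204.26.0: no
  /28 129.208.213.80: no
  /0 0.0.0.0: MATCH
Selected: next-hop 79.120.144.116 via eth1 (matched /13)


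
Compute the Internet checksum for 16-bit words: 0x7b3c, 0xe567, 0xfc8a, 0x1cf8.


Sum all words (with carry folding):
+ 0x7b3c = 0x7b3c
+ 0xe567 = 0x60a4
+ 0xfc8a = 0x5d2f
+ 0x1cf8 = 0x7a27
One's complement: ~0x7a27
Checksum = 0x85d8


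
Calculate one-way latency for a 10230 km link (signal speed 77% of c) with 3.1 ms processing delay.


Speed = 0.77 * 3e5 km/s = 231000 km/s
Propagation delay = 10230 / 231000 = 0.0443 s = 44.2857 ms
Processing delay = 3.1 ms
Total one-way latency = 47.3857 ms


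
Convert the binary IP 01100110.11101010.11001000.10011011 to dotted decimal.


01100110 = 102
11101010 = 234
11001000 = 200
10011011 = 155
IP: 102.234.200.155


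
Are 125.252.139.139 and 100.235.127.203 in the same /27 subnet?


Mask: 255.255.255.224
125.252.139.139 AND mask = 125.252.139.128
100.235.127.203 AND mask = 100.235.127.192
No, different subnets (125.252.139.128 vs 100.235.127.192)


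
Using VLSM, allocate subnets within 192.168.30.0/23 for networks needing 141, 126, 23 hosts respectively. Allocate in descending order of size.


141 hosts -> /24 (254 usable): 192.168.30.0/24
126 hosts -> /25 (126 usable): 192.168.31.0/25
23 hosts -> /27 (30 usable): 192.168.31.128/27
Allocation: 192.168.30.0/24 (141 hosts, 254 usable); 192.168.31.0/25 (126 hosts, 126 usable); 192.168.31.128/27 (23 hosts, 30 usable)


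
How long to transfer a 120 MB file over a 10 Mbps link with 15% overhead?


Effective throughput = 10 * (1 - 15/100) = 8.5 Mbps
File size in Mb = 120 * 8 = 960 Mb
Time = 960 / 8.5
Time = 112.9412 seconds


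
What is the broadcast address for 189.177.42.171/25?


Network: 189.177.42.128/25
Host bits = 7
Set all host bits to 1:
Broadcast: 189.177.42.255


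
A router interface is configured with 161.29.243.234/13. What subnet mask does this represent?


/13 means 13 network bits, 19 host bits
Binary: 11111111111110000000000000000000
Mask: 255.248.0.0


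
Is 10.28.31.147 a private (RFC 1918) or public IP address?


RFC 1918 private ranges:
  10.0.0.0/8 (10.0.0.0 - 10.255.255.255)
  172.16.0.0/12 (172.16.0.0 - 172.31.255.255)
  192.168.0.0/16 (192.168.0.0 - 192.168.255.255)
Private (in 10.0.0.0/8)


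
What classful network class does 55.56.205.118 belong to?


First octet: 55
Binary: 00110111
0xxxxxxx -> Class A (1-126)
Class A, default mask 255.0.0.0 (/8)


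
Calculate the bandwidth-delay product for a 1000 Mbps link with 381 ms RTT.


BDP = bandwidth * RTT
= 1000 Mbps * 381 ms
= 1000 * 1e6 * 381 / 1000 bits
= 381000000 bits
= 47625000 bytes
= 46508.7891 KB
BDP = 381000000 bits (47625000 bytes)


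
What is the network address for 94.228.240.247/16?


IP:   01011110.11100100.11110000.11110111
Mask: 11111111.11111111.00000000.00000000
AND operation:
Net:  01011110.11100100.00000000.00000000
Network: 94.228.0.0/16


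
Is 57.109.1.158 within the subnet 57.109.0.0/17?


Subnet network: 57.109.0.0
Test IP AND mask: 57.109.0.0
Yes, 57.109.1.158 is in 57.109.0.0/17


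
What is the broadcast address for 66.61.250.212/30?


Network: 66.61.250.212/30
Host bits = 2
Set all host bits to 1:
Broadcast: 66.61.250.215


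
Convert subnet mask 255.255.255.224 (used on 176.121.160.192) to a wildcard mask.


Subnet mask: 255.255.255.224
Wildcard = 255.255.255.255 - subnet mask
255 - 255 = 0
255 - 255 = 0
255 - 255 = 0
255 - 224 = 31
Wildcard: 0.0.0.31


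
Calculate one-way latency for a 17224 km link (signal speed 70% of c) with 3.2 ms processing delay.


Speed = 0.7 * 3e5 km/s = 210000 km/s
Propagation delay = 17224 / 210000 = 0.082 s = 82.019 ms
Processing delay = 3.2 ms
Total one-way latency = 85.219 ms


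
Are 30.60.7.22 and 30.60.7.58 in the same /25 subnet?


Mask: 255.255.255.128
30.60.7.22 AND mask = 30.60.7.0
30.60.7.58 AND mask = 30.60.7.0
Yes, same subnet (30.60.7.0)


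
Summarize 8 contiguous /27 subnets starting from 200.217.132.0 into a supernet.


Original prefix: /27
Number of subnets: 8 = 2^3
New prefix = 27 - 3 = 24
Supernet: 200.217.132.0/24


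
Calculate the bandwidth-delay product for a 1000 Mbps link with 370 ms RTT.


BDP = bandwidth * RTT
= 1000 Mbps * 370 ms
= 1000 * 1e6 * 370 / 1000 bits
= 370000000 bits
= 46250000 bytes
= 45166.0156 KB
BDP = 370000000 bits (46250000 bytes)


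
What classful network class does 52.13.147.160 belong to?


First octet: 52
Binary: 00110100
0xxxxxxx -> Class A (1-126)
Class A, default mask 255.0.0.0 (/8)


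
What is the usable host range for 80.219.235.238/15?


Network: 80.218.0.0
Broadcast: 80.219.255.255
First usable = network + 1
Last usable = broadcast - 1
Range: 80.218.0.1 to 80.219.255.254


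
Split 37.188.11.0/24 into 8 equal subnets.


New prefix = 24 + 3 = 27
Each subnet has 32 addresses
  37.188.11.0/27
  37.188.11.32/27
  37.188.11.64/27
  37.188.11.96/27
  37.188.11.128/27
  37.188.11.160/27
  37.188.11.192/27
  37.188.11.224/27
Subnets: 37.188.11.0/27, 37.188.11.32/27, 37.188.11.64/27, 37.188.11.96/27, 37.188.11.128/27, 37.188.11.160/27, 37.188.11.192/27, 37.188.11.224/27


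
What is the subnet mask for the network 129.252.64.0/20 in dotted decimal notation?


/20 means 20 network bits, 12 host bits
Binary: 11111111111111111111000000000000
Mask: 255.255.240.0


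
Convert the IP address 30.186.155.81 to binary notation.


30 = 00011110
186 = 10111010
155 = 10011011
81 = 01010001
Binary: 00011110.10111010.10011011.01010001


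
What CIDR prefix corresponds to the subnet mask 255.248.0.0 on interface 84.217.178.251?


Binary: 11111111.11111000.00000000.00000000
Count leading 1s
Prefix: /13


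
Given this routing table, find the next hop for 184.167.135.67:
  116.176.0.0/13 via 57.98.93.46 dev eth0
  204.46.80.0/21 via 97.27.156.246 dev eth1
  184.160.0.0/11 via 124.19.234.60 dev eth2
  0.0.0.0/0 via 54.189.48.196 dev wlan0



Longest prefix match for 184.167.135.67:
  /13 116.176.0.0: no
  /21 204.46.80.0: no
  /11 184.160.0.0: MATCH
  /0 0.0.0.0: MATCH
Selected: next-hop 124.19.234.60 via eth2 (matched /11)


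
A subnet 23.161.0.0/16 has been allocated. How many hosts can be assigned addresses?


Host bits = 32 - 16 = 16
Total addresses = 2^16 = 65536
Usable = total - 2 (network and broadcast)
Usable hosts: 65534


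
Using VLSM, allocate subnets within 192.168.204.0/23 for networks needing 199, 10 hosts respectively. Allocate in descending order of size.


199 hosts -> /24 (254 usable): 192.168.204.0/24
10 hosts -> /28 (14 usable): 192.168.205.0/28
Allocation: 192.168.204.0/24 (199 hosts, 254 usable); 192.168.205.0/28 (10 hosts, 14 usable)


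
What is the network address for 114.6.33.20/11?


IP:   01110010.00000110.00100001.00010100
Mask: 11111111.11100000.00000000.00000000
AND operation:
Net:  01110010.00000000.00000000.00000000
Network: 114.0.0.0/11


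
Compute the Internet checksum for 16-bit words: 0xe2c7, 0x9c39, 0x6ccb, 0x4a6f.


Sum all words (with carry folding):
+ 0xe2c7 = 0xe2c7
+ 0x9c39 = 0x7f01
+ 0x6ccb = 0xebcc
+ 0x4a6f = 0x363c
One's complement: ~0x363c
Checksum = 0xc9c3


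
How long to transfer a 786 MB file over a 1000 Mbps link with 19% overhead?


Effective throughput = 1000 * (1 - 19/100) = 810 Mbps
File size in Mb = 786 * 8 = 6288 Mb
Time = 6288 / 810
Time = 7.763 seconds


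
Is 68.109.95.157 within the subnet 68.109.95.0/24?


Subnet network: 68.109.95.0
Test IP AND mask: 68.109.95.0
Yes, 68.109.95.157 is in 68.109.95.0/24


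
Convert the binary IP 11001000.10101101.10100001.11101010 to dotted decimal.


11001000 = 200
10101101 = 173
10100001 = 161
11101010 = 234
IP: 200.173.161.234


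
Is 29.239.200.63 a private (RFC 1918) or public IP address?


RFC 1918 private ranges:
  10.0.0.0/8 (10.0.0.0 - 10.255.255.255)
  172.16.0.0/12 (172.16.0.0 - 172.31.255.255)
  192.168.0.0/16 (192.168.0.0 - 192.168.255.255)
Public (not in any RFC 1918 range)


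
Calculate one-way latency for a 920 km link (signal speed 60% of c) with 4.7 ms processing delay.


Speed = 0.6 * 3e5 km/s = 180000 km/s
Propagation delay = 920 / 180000 = 0.0051 s = 5.1111 ms
Processing delay = 4.7 ms
Total one-way latency = 9.8111 ms


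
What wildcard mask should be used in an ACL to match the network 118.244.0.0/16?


Subnet mask: 255.255.0.0
Wildcard = 255.255.255.255 - subnet mask
255 - 255 = 0
255 - 255 = 0
255 - 0 = 255
255 - 0 = 255
Wildcard: 0.0.255.255


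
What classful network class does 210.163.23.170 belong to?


First octet: 210
Binary: 11010010
110xxxxx -> Class C (192-223)
Class C, default mask 255.255.255.0 (/24)


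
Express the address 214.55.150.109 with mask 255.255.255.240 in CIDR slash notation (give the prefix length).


Binary: 11111111.11111111.11111111.11110000
Count leading 1s
Prefix: /28


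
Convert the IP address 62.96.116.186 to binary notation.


62 = 00111110
96 = 01100000
116 = 01110100
186 = 10111010
Binary: 00111110.01100000.01110100.10111010


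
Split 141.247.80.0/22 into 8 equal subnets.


New prefix = 22 + 3 = 25
Each subnet has 128 addresses
  141.247.80.0/25
  141.247.80.128/25
  141.247.81.0/25
  141.247.81.128/25
  141.247.82.0/25
  141.247.82.128/25
  141.247.83.0/25
  141.247.83.128/25
Subnets: 141.247.80.0/25, 141.247.80.128/25, 141.247.81.0/25, 141.247.81.128/25, 141.247.82.0/25, 141.247.82.128/25, 141.247.83.0/25, 141.247.83.128/25


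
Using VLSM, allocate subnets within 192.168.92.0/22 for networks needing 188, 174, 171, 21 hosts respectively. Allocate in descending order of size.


188 hosts -> /24 (254 usable): 192.168.92.0/24
174 hosts -> /24 (254 usable): 192.168.93.0/24
171 hosts -> /24 (254 usable): 192.168.94.0/24
21 hosts -> /27 (30 usable): 192.168.95.0/27
Allocation: 192.168.92.0/24 (188 hosts, 254 usable); 192.168.93.0/24 (174 hosts, 254 usable); 192.168.94.0/24 (171 hosts, 254 usable); 192.168.95.0/27 (21 hosts, 30 usable)


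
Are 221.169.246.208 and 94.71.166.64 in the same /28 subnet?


Mask: 255.255.255.240
221.169.246.208 AND mask = 221.169.246.208
94.71.166.64 AND mask = 94.71.166.64
No, different subnets (221.169.246.208 vs 94.71.166.64)


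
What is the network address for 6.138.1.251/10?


IP:   00000110.10001010.00000001.11111011
Mask: 11111111.11000000.00000000.00000000
AND operation:
Net:  00000110.10000000.00000000.00000000
Network: 6.128.0.0/10


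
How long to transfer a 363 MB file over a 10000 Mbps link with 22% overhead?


Effective throughput = 10000 * (1 - 22/100) = 7800 Mbps
File size in Mb = 363 * 8 = 2904 Mb
Time = 2904 / 7800
Time = 0.3723 seconds


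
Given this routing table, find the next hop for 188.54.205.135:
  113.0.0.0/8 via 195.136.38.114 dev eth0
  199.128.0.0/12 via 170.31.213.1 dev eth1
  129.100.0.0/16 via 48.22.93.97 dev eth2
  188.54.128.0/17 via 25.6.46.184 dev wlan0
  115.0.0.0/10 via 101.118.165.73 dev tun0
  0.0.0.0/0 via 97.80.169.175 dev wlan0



Longest prefix match for 188.54.205.135:
  /8 113.0.0.0: no
  /12 199.128.0.0: no
  /16 129.100.0.0: no
  /17 188.54.128.0: MATCH
  /10 115.0.0.0: no
  /0 0.0.0.0: MATCH
Selected: next-hop 25.6.46.184 via wlan0 (matched /17)


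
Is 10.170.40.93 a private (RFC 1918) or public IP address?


RFC 1918 private ranges:
  10.0.0.0/8 (10.0.0.0 - 10.255.255.255)
  172.16.0.0/12 (172.16.0.0 - 172.31.255.255)
  192.168.0.0/16 (192.168.0.0 - 192.168.255.255)
Private (in 10.0.0.0/8)


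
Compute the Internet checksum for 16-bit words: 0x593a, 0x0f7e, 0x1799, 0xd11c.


Sum all words (with carry folding):
+ 0x593a = 0x593a
+ 0x0f7e = 0x68b8
+ 0x1799 = 0x8051
+ 0xd11c = 0x516e
One's complement: ~0x516e
Checksum = 0xae91


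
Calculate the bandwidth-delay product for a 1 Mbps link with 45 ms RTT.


BDP = bandwidth * RTT
= 1 Mbps * 45 ms
= 1 * 1e6 * 45 / 1000 bits
= 45000 bits
= 5625 bytes
= 5.4932 KB
BDP = 45000 bits (5625 bytes)


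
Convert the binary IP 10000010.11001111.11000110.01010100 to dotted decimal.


10000010 = 130
11001111 = 207
11000110 = 198
01010100 = 84
IP: 130.207.198.84


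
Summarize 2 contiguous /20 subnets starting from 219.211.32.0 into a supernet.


Original prefix: /20
Number of subnets: 2 = 2^1
New prefix = 20 - 1 = 19
Supernet: 219.211.32.0/19


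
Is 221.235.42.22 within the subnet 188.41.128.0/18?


Subnet network: 188.41.128.0
Test IP AND mask: 221.235.0.0
No, 221.235.42.22 is not in 188.41.128.0/18


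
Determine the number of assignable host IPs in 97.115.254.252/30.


Host bits = 32 - 30 = 2
Total addresses = 2^2 = 4
Usable = total - 2 (network and broadcast)
Usable hosts: 2


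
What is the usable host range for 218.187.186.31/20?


Network: 218.187.176.0
Broadcast: 218.187.191.255
First usable = network + 1
Last usable = broadcast - 1
Range: 218.187.176.1 to 218.187.191.254


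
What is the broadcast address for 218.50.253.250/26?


Network: 218.50.253.192/26
Host bits = 6
Set all host bits to 1:
Broadcast: 218.50.253.255


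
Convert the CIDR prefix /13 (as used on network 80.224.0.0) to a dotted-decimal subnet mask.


/13 means 13 network bits, 19 host bits
Binary: 11111111111110000000000000000000
Mask: 255.248.0.0


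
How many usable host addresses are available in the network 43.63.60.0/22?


Host bits = 32 - 22 = 10
Total addresses = 2^10 = 1024
Usable = total - 2 (network and broadcast)
Usable hosts: 1022


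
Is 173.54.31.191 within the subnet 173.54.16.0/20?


Subnet network: 173.54.16.0
Test IP AND mask: 173.54.16.0
Yes, 173.54.31.191 is in 173.54.16.0/20


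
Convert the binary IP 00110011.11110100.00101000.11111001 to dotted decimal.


00110011 = 51
11110100 = 244
00101000 = 40
11111001 = 249
IP: 51.244.40.249


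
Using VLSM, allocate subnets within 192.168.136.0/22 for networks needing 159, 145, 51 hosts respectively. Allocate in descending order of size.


159 hosts -> /24 (254 usable): 192.168.136.0/24
145 hosts -> /24 (254 usable): 192.168.137.0/24
51 hosts -> /26 (62 usable): 192.168.138.0/26
Allocation: 192.168.136.0/24 (159 hosts, 254 usable); 192.168.137.0/24 (145 hosts, 254 usable); 192.168.138.0/26 (51 hosts, 62 usable)


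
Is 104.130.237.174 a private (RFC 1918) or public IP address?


RFC 1918 private ranges:
  10.0.0.0/8 (10.0.0.0 - 10.255.255.255)
  172.16.0.0/12 (172.16.0.0 - 172.31.255.255)
  192.168.0.0/16 (192.168.0.0 - 192.168.255.255)
Public (not in any RFC 1918 range)


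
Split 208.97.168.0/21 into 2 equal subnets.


New prefix = 21 + 1 = 22
Each subnet has 1024 addresses
  208.97.168.0/22
  208.97.172.0/22
Subnets: 208.97.168.0/22, 208.97.172.0/22


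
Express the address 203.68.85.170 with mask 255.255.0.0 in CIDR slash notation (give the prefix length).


Binary: 11111111.11111111.00000000.00000000
Count leading 1s
Prefix: /16


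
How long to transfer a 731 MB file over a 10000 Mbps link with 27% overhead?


Effective throughput = 10000 * (1 - 27/100) = 7300 Mbps
File size in Mb = 731 * 8 = 5848 Mb
Time = 5848 / 7300
Time = 0.8011 seconds


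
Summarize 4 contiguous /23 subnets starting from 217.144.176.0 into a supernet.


Original prefix: /23
Number of subnets: 4 = 2^2
New prefix = 23 - 2 = 21
Supernet: 217.144.176.0/21


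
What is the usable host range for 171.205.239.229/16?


Network: 171.205.0.0
Broadcast: 171.205.255.255
First usable = network + 1
Last usable = broadcast - 1
Range: 171.205.0.1 to 171.205.255.254


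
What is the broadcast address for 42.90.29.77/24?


Network: 42.90.29.0/24
Host bits = 8
Set all host bits to 1:
Broadcast: 42.90.29.255


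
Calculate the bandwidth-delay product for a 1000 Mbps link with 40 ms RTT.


BDP = bandwidth * RTT
= 1000 Mbps * 40 ms
= 1000 * 1e6 * 40 / 1000 bits
= 40000000 bits
= 5000000 bytes
= 4882.8125 KB
BDP = 40000000 bits (5000000 bytes)


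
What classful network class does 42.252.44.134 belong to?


First octet: 42
Binary: 00101010
0xxxxxxx -> Class A (1-126)
Class A, default mask 255.0.0.0 (/8)


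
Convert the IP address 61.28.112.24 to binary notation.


61 = 00111101
28 = 00011100
112 = 01110000
24 = 00011000
Binary: 00111101.00011100.01110000.00011000


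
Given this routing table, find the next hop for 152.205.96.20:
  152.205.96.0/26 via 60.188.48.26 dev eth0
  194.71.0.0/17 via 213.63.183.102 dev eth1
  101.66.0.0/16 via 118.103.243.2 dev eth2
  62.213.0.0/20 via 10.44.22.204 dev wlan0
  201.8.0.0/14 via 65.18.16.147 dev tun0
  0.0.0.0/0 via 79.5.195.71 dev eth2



Longest prefix match for 152.205.96.20:
  /26 152.205.96.0: MATCH
  /17 194.71.0.0: no
  /16 101.66.0.0: no
  /20 62.213.0.0: no
  /14 201.8.0.0: no
  /0 0.0.0.0: MATCH
Selected: next-hop 60.188.48.26 via eth0 (matched /26)


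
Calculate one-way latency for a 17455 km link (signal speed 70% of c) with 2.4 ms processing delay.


Speed = 0.7 * 3e5 km/s = 210000 km/s
Propagation delay = 17455 / 210000 = 0.0831 s = 83.119 ms
Processing delay = 2.4 ms
Total one-way latency = 85.519 ms


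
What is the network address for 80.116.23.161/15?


IP:   01010000.01110100.00010111.10100001
Mask: 11111111.11111110.00000000.00000000
AND operation:
Net:  01010000.01110100.00000000.00000000
Network: 80.116.0.0/15


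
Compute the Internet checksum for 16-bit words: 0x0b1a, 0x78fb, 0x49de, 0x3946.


Sum all words (with carry folding):
+ 0x0b1a = 0x0b1a
+ 0x78fb = 0x8415
+ 0x49de = 0xcdf3
+ 0x3946 = 0x073a
One's complement: ~0x073a
Checksum = 0xf8c5


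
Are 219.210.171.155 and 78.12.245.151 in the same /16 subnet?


Mask: 255.255.0.0
219.210.171.155 AND mask = 219.210.0.0
78.12.245.151 AND mask = 78.12.0.0
No, different subnets (219.210.0.0 vs 78.12.0.0)


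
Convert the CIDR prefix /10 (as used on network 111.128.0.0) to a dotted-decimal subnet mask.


/10 means 10 network bits, 22 host bits
Binary: 11111111110000000000000000000000
Mask: 255.192.0.0


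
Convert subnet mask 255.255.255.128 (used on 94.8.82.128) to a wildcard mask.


Subnet mask: 255.255.255.128
Wildcard = 255.255.255.255 - subnet mask
255 - 255 = 0
255 - 255 = 0
255 - 255 = 0
255 - 128 = 127
Wildcard: 0.0.0.127


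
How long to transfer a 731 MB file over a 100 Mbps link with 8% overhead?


Effective throughput = 100 * (1 - 8/100) = 92 Mbps
File size in Mb = 731 * 8 = 5848 Mb
Time = 5848 / 92
Time = 63.5652 seconds


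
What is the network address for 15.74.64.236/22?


IP:   00001111.01001010.01000000.11101100
Mask: 11111111.11111111.11111100.00000000
AND operation:
Net:  00001111.01001010.01000000.00000000
Network: 15.74.64.0/22


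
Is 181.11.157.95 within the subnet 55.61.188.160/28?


Subnet network: 55.61.188.160
Test IP AND mask: 181.11.157.80
No, 181.11.157.95 is not in 55.61.188.160/28


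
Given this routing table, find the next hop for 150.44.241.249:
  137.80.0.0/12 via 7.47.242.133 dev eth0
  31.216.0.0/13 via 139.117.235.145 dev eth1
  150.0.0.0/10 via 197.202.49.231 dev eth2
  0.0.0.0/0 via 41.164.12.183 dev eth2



Longest prefix match for 150.44.241.249:
  /12 137.80.0.0: no
  /13 31.216.0.0: no
  /10 150.0.0.0: MATCH
  /0 0.0.0.0: MATCH
Selected: next-hop 197.202.49.231 via eth2 (matched /10)


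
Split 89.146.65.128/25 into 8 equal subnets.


New prefix = 25 + 3 = 28
Each subnet has 16 addresses
  89.146.65.128/28
  89.146.65.144/28
  89.146.65.160/28
  89.146.65.176/28
  89.146.65.192/28
  89.146.65.208/28
  89.146.65.224/28
  89.146.65.240/28
Subnets: 89.146.65.128/28, 89.146.65.144/28, 89.146.65.160/28, 89.146.65.176/28, 89.146.65.192/28, 89.146.65.208/28, 89.146.65.224/28, 89.146.65.240/28


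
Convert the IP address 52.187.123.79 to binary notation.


52 = 00110100
187 = 10111011
123 = 01111011
79 = 01001111
Binary: 00110100.10111011.01111011.01001111


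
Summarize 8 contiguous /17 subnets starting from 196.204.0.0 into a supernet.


Original prefix: /17
Number of subnets: 8 = 2^3
New prefix = 17 - 3 = 14
Supernet: 196.204.0.0/14


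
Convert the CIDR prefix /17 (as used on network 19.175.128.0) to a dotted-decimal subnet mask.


/17 means 17 network bits, 15 host bits
Binary: 11111111111111111000000000000000
Mask: 255.255.128.0


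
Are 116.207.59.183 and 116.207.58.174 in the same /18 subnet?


Mask: 255.255.192.0
116.207.59.183 AND mask = 116.207.0.0
116.207.58.174 AND mask = 116.207.0.0
Yes, same subnet (116.207.0.0)


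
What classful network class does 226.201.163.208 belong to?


First octet: 226
Binary: 11100010
1110xxxx -> Class D (224-239)
Class D (multicast), default mask N/A


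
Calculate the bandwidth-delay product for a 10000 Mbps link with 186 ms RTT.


BDP = bandwidth * RTT
= 10000 Mbps * 186 ms
= 10000 * 1e6 * 186 / 1000 bits
= 1860000000 bits
= 232500000 bytes
= 227050.7812 KB
BDP = 1860000000 bits (232500000 bytes)


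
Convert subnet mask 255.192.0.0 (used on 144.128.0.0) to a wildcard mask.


Subnet mask: 255.192.0.0
Wildcard = 255.255.255.255 - subnet mask
255 - 255 = 0
255 - 192 = 63
255 - 0 = 255
255 - 0 = 255
Wildcard: 0.63.255.255


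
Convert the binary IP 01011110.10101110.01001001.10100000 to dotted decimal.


01011110 = 94
10101110 = 174
01001001 = 73
10100000 = 160
IP: 94.174.73.160


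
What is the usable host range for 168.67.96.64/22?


Network: 168.67.96.0
Broadcast: 168.67.99.255
First usable = network + 1
Last usable = broadcast - 1
Range: 168.67.96.1 to 168.67.99.254


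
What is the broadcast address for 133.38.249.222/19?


Network: 133.38.224.0/19
Host bits = 13
Set all host bits to 1:
Broadcast: 133.38.255.255


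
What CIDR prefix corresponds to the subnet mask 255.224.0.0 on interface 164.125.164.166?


Binary: 11111111.11100000.00000000.00000000
Count leading 1s
Prefix: /11


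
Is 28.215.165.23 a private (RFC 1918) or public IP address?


RFC 1918 private ranges:
  10.0.0.0/8 (10.0.0.0 - 10.255.255.255)
  172.16.0.0/12 (172.16.0.0 - 172.31.255.255)
  192.168.0.0/16 (192.168.0.0 - 192.168.255.255)
Public (not in any RFC 1918 range)


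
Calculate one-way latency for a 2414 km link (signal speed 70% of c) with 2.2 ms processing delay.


Speed = 0.7 * 3e5 km/s = 210000 km/s
Propagation delay = 2414 / 210000 = 0.0115 s = 11.4952 ms
Processing delay = 2.2 ms
Total one-way latency = 13.6952 ms


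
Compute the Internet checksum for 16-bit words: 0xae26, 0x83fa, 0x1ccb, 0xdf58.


Sum all words (with carry folding):
+ 0xae26 = 0xae26
+ 0x83fa = 0x3221
+ 0x1ccb = 0x4eec
+ 0xdf58 = 0x2e45
One's complement: ~0x2e45
Checksum = 0xd1ba


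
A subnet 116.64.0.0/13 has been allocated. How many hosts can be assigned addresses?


Host bits = 32 - 13 = 19
Total addresses = 2^19 = 524288
Usable = total - 2 (network and broadcast)
Usable hosts: 524286


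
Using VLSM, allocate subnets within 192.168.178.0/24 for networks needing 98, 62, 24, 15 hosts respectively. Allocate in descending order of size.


98 hosts -> /25 (126 usable): 192.168.178.0/25
62 hosts -> /26 (62 usable): 192.168.178.128/26
24 hosts -> /27 (30 usable): 192.168.178.192/27
15 hosts -> /27 (30 usable): 192.168.178.224/27
Allocation: 192.168.178.0/25 (98 hosts, 126 usable); 192.168.178.128/26 (62 hosts, 62 usable); 192.168.178.192/27 (24 hosts, 30 usable); 192.168.178.224/27 (15 hosts, 30 usable)


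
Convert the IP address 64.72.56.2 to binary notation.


64 = 01000000
72 = 01001000
56 = 00111000
2 = 00000010
Binary: 01000000.01001000.00111000.00000010


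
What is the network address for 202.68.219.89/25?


IP:   11001010.01000100.11011011.01011001
Mask: 11111111.11111111.11111111.10000000
AND operation:
Net:  11001010.01000100.11011011.00000000
Network: 202.68.219.0/25


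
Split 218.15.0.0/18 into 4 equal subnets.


New prefix = 18 + 2 = 20
Each subnet has 4096 addresses
  218.15.0.0/20
  218.15.16.0/20
  218.15.32.0/20
  218.15.48.0/20
Subnets: 218.15.0.0/20, 218.15.16.0/20, 218.15.32.0/20, 218.15.48.0/20


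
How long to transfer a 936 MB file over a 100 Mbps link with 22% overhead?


Effective throughput = 100 * (1 - 22/100) = 78 Mbps
File size in Mb = 936 * 8 = 7488 Mb
Time = 7488 / 78
Time = 96 seconds


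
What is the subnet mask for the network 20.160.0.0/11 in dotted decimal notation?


/11 means 11 network bits, 21 host bits
Binary: 11111111111000000000000000000000
Mask: 255.224.0.0


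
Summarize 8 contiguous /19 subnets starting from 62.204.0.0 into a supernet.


Original prefix: /19
Number of subnets: 8 = 2^3
New prefix = 19 - 3 = 16
Supernet: 62.204.0.0/16


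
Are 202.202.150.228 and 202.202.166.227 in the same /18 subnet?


Mask: 255.255.192.0
202.202.150.228 AND mask = 202.202.128.0
202.202.166.227 AND mask = 202.202.128.0
Yes, same subnet (202.202.128.0)


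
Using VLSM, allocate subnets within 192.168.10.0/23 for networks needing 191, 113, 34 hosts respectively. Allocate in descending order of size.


191 hosts -> /24 (254 usable): 192.168.10.0/24
113 hosts -> /25 (126 usable): 192.168.11.0/25
34 hosts -> /26 (62 usable): 192.168.11.128/26
Allocation: 192.168.10.0/24 (191 hosts, 254 usable); 192.168.11.0/25 (113 hosts, 126 usable); 192.168.11.128/26 (34 hosts, 62 usable)


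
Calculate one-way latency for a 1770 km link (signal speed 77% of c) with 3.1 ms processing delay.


Speed = 0.77 * 3e5 km/s = 231000 km/s
Propagation delay = 1770 / 231000 = 0.0077 s = 7.6623 ms
Processing delay = 3.1 ms
Total one-way latency = 10.7623 ms


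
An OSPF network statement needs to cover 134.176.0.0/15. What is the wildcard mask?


Subnet mask: 255.254.0.0
Wildcard = 255.255.255.255 - subnet mask
255 - 255 = 0
255 - 254 = 1
255 - 0 = 255
255 - 0 = 255
Wildcard: 0.1.255.255


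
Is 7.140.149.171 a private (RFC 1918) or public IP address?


RFC 1918 private ranges:
  10.0.0.0/8 (10.0.0.0 - 10.255.255.255)
  172.16.0.0/12 (172.16.0.0 - 172.31.255.255)
  192.168.0.0/16 (192.168.0.0 - 192.168.255.255)
Public (not in any RFC 1918 range)


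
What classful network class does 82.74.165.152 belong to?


First octet: 82
Binary: 01010010
0xxxxxxx -> Class A (1-126)
Class A, default mask 255.0.0.0 (/8)


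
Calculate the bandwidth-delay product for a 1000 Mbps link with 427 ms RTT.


BDP = bandwidth * RTT
= 1000 Mbps * 427 ms
= 1000 * 1e6 * 427 / 1000 bits
= 427000000 bits
= 53375000 bytes
= 52124.0234 KB
BDP = 427000000 bits (53375000 bytes)


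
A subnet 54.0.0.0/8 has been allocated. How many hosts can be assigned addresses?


Host bits = 32 - 8 = 24
Total addresses = 2^24 = 16777216
Usable = total - 2 (network and broadcast)
Usable hosts: 16777214


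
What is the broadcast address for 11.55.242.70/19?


Network: 11.55.224.0/19
Host bits = 13
Set all host bits to 1:
Broadcast: 11.55.255.255


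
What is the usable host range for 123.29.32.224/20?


Network: 123.29.32.0
Broadcast: 123.29.47.255
First usable = network + 1
Last usable = broadcast - 1
Range: 123.29.32.1 to 123.29.47.254


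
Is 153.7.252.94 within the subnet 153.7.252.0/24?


Subnet network: 153.7.252.0
Test IP AND mask: 153.7.252.0
Yes, 153.7.252.94 is in 153.7.252.0/24


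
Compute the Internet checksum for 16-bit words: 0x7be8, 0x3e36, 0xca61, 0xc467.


Sum all words (with carry folding):
+ 0x7be8 = 0x7be8
+ 0x3e36 = 0xba1e
+ 0xca61 = 0x8480
+ 0xc467 = 0x48e8
One's complement: ~0x48e8
Checksum = 0xb717


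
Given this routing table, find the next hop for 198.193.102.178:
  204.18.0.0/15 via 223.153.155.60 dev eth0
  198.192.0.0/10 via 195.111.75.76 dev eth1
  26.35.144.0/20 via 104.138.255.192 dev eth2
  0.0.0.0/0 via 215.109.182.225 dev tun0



Longest prefix match for 198.193.102.178:
  /15 204.18.0.0: no
  /10 198.192.0.0: MATCH
  /20 26.35.144.0: no
  /0 0.0.0.0: MATCH
Selected: next-hop 195.111.75.76 via eth1 (matched /10)


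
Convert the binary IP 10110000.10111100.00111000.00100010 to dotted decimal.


10110000 = 176
10111100 = 188
00111000 = 56
00100010 = 34
IP: 176.188.56.34


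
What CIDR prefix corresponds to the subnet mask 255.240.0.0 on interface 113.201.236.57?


Binary: 11111111.11110000.00000000.00000000
Count leading 1s
Prefix: /12


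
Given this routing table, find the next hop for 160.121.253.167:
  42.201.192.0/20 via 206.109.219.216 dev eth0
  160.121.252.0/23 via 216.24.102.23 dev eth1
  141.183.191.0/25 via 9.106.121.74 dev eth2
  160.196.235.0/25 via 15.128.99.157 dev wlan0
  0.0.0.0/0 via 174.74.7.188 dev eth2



Longest prefix match for 160.121.253.167:
  /20 42.201.192.0: no
  /23 160.121.252.0: MATCH
  /25 141.183.191.0: no
  /25 160.196.235.0: no
  /0 0.0.0.0: MATCH
Selected: next-hop 216.24.102.23 via eth1 (matched /23)
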